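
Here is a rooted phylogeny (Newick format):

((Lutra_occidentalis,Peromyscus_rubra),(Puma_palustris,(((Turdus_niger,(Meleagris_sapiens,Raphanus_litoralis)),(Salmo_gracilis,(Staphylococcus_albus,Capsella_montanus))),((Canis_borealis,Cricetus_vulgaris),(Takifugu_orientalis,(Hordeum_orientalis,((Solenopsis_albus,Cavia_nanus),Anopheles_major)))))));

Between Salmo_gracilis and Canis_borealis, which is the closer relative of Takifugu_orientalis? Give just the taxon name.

The MRCA of Takifugu_orientalis and Canis_borealis subtends ((Canis_borealis,Cricetus_vulgaris),(Takifugu_orientalis,(Hordeum_orientalis,((Solenopsis_albus,Cavia_nanus),Anopheles_major)))) (7 taxa).
The MRCA of Takifugu_orientalis and Salmo_gracilis subtends (((Turdus_niger,(Meleagris_sapiens,Raphanus_litoralis)),(Salmo_gracilis,(Staphylococcus_albus,Capsella_montanus))),((Canis_borealis,Cricetus_vulgaris),(Takifugu_orientalis,(Hordeum_orientalis,((Solenopsis_albus,Cavia_nanus),Anopheles_major))))) (13 taxa).
The first is nested inside the second, so Takifugu_orientalis shares a more recent common ancestor with Canis_borealis.

Canis_borealis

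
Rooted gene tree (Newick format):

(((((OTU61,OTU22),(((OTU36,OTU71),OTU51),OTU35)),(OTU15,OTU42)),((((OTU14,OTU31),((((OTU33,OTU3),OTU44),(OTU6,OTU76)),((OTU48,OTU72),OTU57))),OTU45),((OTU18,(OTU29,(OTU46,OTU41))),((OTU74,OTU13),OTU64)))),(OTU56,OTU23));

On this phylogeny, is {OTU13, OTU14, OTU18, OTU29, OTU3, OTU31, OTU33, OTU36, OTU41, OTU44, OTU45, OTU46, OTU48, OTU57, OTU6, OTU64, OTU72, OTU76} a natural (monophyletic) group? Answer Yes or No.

No

The MRCA of the listed taxa subtends ((((OTU61,OTU22),(((OTU36,OTU71),OTU51),OTU35)),(OTU15,OTU42)),((((OTU14,OTU31),((((OTU33,OTU3),OTU44),(OTU6,OTU76)),((OTU48,OTU72),OTU57))),OTU45),((OTU18,(OTU29,(OTU46,OTU41))),((OTU74,OTU13),OTU64)))).
That clade also contains OTU15, OTU22, OTU35, OTU42, OTU51, OTU61, OTU71, OTU74, which are not in the proposed group, so the group is not monophyletic.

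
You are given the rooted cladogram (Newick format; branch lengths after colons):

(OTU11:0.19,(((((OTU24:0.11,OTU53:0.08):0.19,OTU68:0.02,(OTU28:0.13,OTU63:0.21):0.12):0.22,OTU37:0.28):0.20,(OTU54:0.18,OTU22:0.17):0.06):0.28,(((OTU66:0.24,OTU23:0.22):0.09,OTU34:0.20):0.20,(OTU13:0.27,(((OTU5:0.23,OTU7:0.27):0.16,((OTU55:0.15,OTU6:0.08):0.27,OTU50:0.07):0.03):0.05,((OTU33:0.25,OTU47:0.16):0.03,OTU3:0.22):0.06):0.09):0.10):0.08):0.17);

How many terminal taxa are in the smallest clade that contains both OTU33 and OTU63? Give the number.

The MRCA of OTU33 and OTU63 is the node subtending (((((OTU24,OTU53),OTU68,(OTU28,OTU63)),OTU37),(OTU54,OTU22)),(((OTU66,OTU23),OTU34),(OTU13,(((OTU5,OTU7),((OTU55,OTU6),OTU50)),((OTU33,OTU47),OTU3))))).
That clade contains 20 terminal taxa: OTU13, OTU22, OTU23, OTU24, OTU28, OTU3, OTU33, OTU34, OTU37, OTU47, OTU5, OTU50, OTU53, OTU54, OTU55, OTU6, OTU63, OTU66, OTU68, OTU7.

20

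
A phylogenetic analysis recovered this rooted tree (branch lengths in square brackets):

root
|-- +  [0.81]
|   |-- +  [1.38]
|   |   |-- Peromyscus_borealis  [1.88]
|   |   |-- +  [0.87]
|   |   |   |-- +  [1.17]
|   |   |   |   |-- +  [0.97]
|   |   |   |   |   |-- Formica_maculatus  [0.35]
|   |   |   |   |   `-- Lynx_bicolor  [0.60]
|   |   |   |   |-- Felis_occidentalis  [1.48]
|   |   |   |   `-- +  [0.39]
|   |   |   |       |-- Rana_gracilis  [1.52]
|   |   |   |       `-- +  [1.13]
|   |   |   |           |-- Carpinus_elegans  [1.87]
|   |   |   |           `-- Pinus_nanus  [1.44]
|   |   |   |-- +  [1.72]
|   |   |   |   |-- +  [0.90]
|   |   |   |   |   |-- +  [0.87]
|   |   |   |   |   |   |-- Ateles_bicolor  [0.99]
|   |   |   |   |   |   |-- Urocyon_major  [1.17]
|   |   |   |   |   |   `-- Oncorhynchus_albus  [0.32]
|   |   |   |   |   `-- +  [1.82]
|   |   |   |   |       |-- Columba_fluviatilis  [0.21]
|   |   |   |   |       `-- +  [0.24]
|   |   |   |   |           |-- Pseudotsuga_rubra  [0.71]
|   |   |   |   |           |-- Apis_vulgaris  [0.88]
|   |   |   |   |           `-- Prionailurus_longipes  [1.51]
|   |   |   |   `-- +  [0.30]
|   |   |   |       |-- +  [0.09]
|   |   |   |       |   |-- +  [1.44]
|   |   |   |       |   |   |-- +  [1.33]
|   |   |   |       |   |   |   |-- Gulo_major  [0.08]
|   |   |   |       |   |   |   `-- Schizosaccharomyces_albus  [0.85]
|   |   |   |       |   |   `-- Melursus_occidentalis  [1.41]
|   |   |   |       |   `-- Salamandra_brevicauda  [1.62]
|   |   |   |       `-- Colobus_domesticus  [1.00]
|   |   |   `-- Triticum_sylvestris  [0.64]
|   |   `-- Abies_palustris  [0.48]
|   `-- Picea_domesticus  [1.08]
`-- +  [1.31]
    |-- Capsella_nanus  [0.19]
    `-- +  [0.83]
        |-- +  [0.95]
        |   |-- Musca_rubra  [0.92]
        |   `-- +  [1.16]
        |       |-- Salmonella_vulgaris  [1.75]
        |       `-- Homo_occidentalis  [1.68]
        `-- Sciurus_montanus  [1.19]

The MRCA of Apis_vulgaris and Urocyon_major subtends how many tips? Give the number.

7

The MRCA of Apis_vulgaris and Urocyon_major is the node subtending ((Ateles_bicolor,Urocyon_major,Oncorhynchus_albus),(Columba_fluviatilis,(Pseudotsuga_rubra,Apis_vulgaris,Prionailurus_longipes))).
That clade contains 7 terminal taxa: Apis_vulgaris, Ateles_bicolor, Columba_fluviatilis, Oncorhynchus_albus, Prionailurus_longipes, Pseudotsuga_rubra, Urocyon_major.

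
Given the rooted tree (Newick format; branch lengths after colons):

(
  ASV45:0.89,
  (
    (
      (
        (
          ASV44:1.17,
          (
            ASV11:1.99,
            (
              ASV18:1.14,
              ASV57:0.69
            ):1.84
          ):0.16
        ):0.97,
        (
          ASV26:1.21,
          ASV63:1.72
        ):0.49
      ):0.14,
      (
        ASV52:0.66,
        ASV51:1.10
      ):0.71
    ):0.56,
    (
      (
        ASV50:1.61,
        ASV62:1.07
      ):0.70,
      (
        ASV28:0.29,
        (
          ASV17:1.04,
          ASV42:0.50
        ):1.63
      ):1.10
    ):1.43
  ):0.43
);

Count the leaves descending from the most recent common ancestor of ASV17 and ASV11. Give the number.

13

The MRCA of ASV17 and ASV11 is the node subtending ((((ASV44,(ASV11,(ASV18,ASV57))),(ASV26,ASV63)),(ASV52,ASV51)),((ASV50,ASV62),(ASV28,(ASV17,ASV42)))).
That clade contains 13 terminal taxa: ASV11, ASV17, ASV18, ASV26, ASV28, ASV42, ASV44, ASV50, ASV51, ASV52, ASV57, ASV62, ASV63.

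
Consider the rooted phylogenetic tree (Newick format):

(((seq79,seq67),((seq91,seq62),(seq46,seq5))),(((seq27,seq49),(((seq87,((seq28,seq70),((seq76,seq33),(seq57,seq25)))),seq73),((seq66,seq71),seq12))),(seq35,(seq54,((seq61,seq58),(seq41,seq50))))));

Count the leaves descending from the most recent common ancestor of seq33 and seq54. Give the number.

The MRCA of seq33 and seq54 is the node subtending (((seq27,seq49),(((seq87,((seq28,seq70),((seq76,seq33),(seq57,seq25)))),seq73),((seq66,seq71),seq12))),(seq35,(seq54,((seq61,seq58),(seq41,seq50))))).
That clade contains 19 terminal taxa: seq12, seq25, seq27, seq28, seq33, seq35, seq41, seq49, seq50, seq54, seq57, seq58, seq61, seq66, seq70, seq71, seq73, seq76, seq87.

19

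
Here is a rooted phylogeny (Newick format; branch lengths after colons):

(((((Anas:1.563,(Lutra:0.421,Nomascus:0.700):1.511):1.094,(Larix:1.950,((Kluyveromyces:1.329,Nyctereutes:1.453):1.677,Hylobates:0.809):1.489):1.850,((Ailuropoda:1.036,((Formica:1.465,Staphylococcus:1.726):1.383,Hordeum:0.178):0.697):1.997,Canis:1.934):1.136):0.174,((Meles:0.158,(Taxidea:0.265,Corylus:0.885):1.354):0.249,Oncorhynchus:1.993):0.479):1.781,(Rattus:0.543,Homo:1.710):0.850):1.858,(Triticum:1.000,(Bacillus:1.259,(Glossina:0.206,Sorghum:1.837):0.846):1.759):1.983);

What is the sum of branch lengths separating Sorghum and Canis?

13.308

The path runs Sorghum → … → MRCA → … → Canis; the MRCA is the root of the tree.
Branch lengths along that path: 1.837 + 0.846 + 1.759 + 1.983 + 1.858 + 1.781 + 0.174 + 1.136 + 1.934 = 13.308.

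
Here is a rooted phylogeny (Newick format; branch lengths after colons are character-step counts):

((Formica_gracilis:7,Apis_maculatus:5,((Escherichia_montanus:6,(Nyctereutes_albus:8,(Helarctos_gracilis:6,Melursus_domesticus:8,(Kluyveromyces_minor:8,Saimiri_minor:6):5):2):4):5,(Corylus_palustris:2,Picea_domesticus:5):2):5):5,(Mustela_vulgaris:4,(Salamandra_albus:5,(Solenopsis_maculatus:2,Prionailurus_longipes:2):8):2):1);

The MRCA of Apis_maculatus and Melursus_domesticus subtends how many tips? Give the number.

10

The MRCA of Apis_maculatus and Melursus_domesticus is the node subtending (Formica_gracilis,Apis_maculatus,((Escherichia_montanus,(Nyctereutes_albus,(Helarctos_gracilis,Melursus_domesticus,(Kluyveromyces_minor,Saimiri_minor)))),(Corylus_palustris,Picea_domesticus))).
That clade contains 10 terminal taxa: Apis_maculatus, Corylus_palustris, Escherichia_montanus, Formica_gracilis, Helarctos_gracilis, Kluyveromyces_minor, Melursus_domesticus, Nyctereutes_albus, Picea_domesticus, Saimiri_minor.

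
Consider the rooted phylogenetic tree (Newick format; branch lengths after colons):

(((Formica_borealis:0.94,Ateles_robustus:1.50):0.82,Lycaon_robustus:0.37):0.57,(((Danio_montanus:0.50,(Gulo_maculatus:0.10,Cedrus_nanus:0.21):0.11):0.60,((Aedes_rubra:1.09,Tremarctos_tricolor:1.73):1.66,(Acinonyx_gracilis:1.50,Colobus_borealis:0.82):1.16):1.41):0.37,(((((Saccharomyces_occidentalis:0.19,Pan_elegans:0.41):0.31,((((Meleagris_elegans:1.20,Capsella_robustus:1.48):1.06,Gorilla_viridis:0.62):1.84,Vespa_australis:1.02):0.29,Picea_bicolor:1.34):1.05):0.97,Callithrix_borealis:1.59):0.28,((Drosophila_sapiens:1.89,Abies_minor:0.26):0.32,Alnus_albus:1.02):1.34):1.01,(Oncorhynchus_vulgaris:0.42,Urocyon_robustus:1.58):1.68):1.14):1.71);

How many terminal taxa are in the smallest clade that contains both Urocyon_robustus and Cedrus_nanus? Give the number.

The MRCA of Urocyon_robustus and Cedrus_nanus is the node subtending (((Danio_montanus,(Gulo_maculatus,Cedrus_nanus)),((Aedes_rubra,Tremarctos_tricolor),(Acinonyx_gracilis,Colobus_borealis))),(((((Saccharomyces_occidentalis,Pan_elegans),((((Meleagris_elegans,Capsella_robustus),Gorilla_viridis),Vespa_australis),Picea_bicolor)),Callithrix_borealis),((Drosophila_sapiens,Abies_minor),Alnus_albus)),(Oncorhynchus_vulgaris,Urocyon_robustus))).
That clade contains 20 terminal taxa: Abies_minor, Acinonyx_gracilis, Aedes_rubra, Alnus_albus, Callithrix_borealis, Capsella_robustus, Cedrus_nanus, Colobus_borealis, Danio_montanus, Drosophila_sapiens, Gorilla_viridis, Gulo_maculatus, Meleagris_elegans, Oncorhynchus_vulgaris, Pan_elegans, Picea_bicolor, Saccharomyces_occidentalis, Tremarctos_tricolor, Urocyon_robustus, Vespa_australis.

20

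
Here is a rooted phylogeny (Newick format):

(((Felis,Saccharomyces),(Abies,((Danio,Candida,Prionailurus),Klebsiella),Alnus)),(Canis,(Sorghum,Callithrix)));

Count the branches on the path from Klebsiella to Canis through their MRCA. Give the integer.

6

The MRCA of Klebsiella and Canis is the root of the tree.
From Klebsiella up to that node: 4 branches. From Canis up to the same node: 2 branches. Total: 4 + 2 = 6.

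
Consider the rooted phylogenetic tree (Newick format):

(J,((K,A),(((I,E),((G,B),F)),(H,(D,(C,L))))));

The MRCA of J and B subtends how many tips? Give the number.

12

The MRCA of J and B is the root, so the clade is the entire tree.
That clade contains 12 terminal taxa: A, B, C, D, E, F, G, H, I, J, K, L.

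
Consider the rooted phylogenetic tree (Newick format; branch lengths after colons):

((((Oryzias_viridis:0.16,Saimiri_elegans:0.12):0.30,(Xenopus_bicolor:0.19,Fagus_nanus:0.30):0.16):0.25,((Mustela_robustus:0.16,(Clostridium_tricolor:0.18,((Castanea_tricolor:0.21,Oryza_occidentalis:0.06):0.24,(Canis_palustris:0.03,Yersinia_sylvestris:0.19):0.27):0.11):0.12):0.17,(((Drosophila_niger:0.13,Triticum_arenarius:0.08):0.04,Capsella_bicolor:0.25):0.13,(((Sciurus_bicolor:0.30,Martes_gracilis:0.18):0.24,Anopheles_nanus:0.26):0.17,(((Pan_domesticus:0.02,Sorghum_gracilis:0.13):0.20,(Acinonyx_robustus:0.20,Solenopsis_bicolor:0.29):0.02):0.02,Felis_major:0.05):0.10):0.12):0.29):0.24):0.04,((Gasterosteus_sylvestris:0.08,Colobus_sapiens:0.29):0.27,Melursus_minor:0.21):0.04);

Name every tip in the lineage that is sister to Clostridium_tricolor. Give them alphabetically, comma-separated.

Clostridium_tricolor attaches to the tree at the node subtending (Clostridium_tricolor,((Castanea_tricolor,Oryza_occidentalis),(Canis_palustris,Yersinia_sylvestris))).
The other lineage descending from that same node — the sister group — is ((Castanea_tricolor,Oryza_occidentalis),(Canis_palustris,Yersinia_sylvestris)); its 4 tips in alphabetical order are the answer.

Canis_palustris, Castanea_tricolor, Oryza_occidentalis, Yersinia_sylvestris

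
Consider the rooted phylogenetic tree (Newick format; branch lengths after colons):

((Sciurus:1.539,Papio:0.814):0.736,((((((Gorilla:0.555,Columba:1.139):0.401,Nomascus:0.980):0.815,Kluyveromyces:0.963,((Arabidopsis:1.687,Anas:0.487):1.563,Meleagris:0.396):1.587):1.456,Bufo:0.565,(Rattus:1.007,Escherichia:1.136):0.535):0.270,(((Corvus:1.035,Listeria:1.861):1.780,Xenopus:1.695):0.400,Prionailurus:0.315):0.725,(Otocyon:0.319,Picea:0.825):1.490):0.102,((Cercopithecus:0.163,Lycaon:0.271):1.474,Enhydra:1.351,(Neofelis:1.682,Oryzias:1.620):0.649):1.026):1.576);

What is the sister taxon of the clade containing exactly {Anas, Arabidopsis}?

Meleagris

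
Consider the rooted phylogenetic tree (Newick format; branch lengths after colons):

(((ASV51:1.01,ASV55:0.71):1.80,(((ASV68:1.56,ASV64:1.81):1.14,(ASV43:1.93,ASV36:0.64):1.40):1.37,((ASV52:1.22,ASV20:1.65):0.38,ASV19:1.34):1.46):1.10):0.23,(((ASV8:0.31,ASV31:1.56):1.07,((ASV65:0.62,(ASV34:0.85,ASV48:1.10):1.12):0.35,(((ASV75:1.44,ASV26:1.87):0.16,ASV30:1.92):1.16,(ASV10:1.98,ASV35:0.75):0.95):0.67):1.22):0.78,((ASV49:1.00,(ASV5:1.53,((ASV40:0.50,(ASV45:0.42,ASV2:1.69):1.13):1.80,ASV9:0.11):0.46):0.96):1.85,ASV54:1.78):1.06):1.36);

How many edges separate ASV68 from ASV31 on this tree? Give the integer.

The MRCA of ASV68 and ASV31 is the root of the tree.
From ASV68 up to that node: 5 branches. From ASV31 up to the same node: 4 branches. Total: 5 + 4 = 9.

9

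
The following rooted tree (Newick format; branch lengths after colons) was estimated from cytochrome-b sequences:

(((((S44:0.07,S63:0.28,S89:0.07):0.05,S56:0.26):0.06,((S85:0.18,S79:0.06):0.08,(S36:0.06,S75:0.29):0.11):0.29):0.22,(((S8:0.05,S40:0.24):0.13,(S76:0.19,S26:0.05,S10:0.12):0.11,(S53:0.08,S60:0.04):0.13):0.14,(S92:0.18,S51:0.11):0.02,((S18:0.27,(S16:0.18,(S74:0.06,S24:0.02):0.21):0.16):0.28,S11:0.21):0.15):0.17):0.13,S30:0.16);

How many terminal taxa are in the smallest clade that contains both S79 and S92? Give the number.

22

The MRCA of S79 and S92 is the node subtending ((((S44,S63,S89),S56),((S85,S79),(S36,S75))),(((S8,S40),(S76,S26,S10),(S53,S60)),(S92,S51),((S18,(S16,(S74,S24))),S11))).
That clade contains 22 terminal taxa: S10, S11, S16, S18, S24, S26, S36, S40, S44, S51, S53, S56, S60, S63, S74, S75, S76, S79, S8, S85, S89, S92.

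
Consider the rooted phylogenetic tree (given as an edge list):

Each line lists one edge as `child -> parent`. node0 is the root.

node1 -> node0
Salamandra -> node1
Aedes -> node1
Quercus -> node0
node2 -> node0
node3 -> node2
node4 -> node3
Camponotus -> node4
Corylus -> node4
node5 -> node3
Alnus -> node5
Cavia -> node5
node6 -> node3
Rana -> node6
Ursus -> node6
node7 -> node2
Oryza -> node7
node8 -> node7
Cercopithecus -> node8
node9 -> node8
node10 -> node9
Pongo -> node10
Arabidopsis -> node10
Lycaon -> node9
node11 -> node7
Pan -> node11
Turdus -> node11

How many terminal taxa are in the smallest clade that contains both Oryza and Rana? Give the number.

13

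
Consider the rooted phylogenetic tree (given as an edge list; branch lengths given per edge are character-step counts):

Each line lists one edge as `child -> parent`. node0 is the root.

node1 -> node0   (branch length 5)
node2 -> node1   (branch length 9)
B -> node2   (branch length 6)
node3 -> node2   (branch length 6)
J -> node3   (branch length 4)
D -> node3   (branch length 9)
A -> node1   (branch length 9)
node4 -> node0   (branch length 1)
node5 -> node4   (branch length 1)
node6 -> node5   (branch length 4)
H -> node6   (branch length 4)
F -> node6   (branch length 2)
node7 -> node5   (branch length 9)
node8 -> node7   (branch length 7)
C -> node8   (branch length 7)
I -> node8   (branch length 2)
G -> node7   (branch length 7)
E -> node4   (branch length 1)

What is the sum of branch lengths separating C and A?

39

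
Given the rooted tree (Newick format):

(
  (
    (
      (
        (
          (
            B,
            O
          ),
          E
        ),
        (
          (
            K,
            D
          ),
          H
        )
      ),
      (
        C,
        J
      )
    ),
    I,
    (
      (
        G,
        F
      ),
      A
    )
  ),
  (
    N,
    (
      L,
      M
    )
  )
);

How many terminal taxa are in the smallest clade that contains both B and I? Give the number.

12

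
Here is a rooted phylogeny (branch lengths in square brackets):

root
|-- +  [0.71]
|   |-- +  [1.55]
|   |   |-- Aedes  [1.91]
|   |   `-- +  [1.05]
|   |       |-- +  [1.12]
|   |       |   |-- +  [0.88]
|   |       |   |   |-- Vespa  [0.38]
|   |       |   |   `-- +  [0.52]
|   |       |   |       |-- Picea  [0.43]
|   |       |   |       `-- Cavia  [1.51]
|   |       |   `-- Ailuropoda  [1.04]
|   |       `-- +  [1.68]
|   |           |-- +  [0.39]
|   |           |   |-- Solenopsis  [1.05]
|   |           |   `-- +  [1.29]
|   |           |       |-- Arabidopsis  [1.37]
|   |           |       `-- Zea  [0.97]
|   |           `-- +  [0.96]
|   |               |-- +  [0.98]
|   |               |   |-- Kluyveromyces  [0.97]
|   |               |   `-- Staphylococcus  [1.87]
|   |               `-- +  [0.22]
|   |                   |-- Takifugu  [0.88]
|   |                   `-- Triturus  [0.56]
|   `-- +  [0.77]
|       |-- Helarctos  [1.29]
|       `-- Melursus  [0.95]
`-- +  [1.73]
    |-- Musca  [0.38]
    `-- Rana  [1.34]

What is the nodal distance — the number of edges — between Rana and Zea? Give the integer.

The MRCA of Rana and Zea is the root of the tree.
From Rana up to that node: 2 branches. From Zea up to the same node: 7 branches. Total: 2 + 7 = 9.

9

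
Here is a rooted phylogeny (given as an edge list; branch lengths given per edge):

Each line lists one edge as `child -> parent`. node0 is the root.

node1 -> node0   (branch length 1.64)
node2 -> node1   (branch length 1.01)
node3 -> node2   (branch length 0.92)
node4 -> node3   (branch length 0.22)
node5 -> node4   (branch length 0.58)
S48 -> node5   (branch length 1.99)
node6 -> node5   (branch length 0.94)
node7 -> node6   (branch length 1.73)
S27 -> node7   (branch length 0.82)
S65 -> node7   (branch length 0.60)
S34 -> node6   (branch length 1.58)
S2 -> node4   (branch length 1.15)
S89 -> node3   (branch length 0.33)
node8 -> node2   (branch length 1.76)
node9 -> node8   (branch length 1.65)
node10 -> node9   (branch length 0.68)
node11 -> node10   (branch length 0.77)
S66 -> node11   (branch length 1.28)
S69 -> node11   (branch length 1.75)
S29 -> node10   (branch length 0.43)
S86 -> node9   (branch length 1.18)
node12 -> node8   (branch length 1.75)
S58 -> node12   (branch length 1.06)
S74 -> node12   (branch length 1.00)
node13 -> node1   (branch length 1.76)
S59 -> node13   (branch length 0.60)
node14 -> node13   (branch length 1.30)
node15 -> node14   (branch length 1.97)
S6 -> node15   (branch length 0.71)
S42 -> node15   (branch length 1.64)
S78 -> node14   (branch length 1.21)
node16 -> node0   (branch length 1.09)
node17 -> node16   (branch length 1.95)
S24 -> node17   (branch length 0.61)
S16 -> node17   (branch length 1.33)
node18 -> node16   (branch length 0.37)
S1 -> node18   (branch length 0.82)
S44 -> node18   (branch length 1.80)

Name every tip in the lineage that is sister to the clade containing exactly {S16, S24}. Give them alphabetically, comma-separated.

S1, S44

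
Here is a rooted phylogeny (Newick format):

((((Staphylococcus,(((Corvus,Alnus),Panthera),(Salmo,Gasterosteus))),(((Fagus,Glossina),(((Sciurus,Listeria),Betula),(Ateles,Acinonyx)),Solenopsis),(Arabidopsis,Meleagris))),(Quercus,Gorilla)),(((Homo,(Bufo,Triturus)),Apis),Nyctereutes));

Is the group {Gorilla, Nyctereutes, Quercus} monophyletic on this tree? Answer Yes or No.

No

The MRCA of the listed taxa is the root, so the smallest clade containing them is the whole tree.
That clade also contains Acinonyx, Alnus, Apis, Arabidopsis, Ateles, Betula, Bufo, Corvus, Fagus, Gasterosteus, Glossina, Homo, Listeria, Meleagris, Panthera, Salmo, Sciurus, Solenopsis, Staphylococcus, Triturus, which are not in the proposed group, so the group is not monophyletic.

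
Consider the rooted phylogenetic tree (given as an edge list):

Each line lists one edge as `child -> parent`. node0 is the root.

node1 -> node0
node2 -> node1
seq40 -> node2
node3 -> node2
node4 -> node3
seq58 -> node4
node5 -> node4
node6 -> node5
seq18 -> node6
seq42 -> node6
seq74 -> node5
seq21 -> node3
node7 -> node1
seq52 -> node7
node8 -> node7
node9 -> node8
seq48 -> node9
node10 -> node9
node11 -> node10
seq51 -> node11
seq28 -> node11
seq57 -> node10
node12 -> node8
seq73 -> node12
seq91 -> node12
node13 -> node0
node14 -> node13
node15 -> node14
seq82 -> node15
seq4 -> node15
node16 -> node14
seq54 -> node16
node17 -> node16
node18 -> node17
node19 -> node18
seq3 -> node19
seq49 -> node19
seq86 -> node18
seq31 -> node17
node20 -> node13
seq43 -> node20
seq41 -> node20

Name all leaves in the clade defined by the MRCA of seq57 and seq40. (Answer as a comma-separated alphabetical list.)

seq18, seq21, seq28, seq40, seq42, seq48, seq51, seq52, seq57, seq58, seq73, seq74, seq91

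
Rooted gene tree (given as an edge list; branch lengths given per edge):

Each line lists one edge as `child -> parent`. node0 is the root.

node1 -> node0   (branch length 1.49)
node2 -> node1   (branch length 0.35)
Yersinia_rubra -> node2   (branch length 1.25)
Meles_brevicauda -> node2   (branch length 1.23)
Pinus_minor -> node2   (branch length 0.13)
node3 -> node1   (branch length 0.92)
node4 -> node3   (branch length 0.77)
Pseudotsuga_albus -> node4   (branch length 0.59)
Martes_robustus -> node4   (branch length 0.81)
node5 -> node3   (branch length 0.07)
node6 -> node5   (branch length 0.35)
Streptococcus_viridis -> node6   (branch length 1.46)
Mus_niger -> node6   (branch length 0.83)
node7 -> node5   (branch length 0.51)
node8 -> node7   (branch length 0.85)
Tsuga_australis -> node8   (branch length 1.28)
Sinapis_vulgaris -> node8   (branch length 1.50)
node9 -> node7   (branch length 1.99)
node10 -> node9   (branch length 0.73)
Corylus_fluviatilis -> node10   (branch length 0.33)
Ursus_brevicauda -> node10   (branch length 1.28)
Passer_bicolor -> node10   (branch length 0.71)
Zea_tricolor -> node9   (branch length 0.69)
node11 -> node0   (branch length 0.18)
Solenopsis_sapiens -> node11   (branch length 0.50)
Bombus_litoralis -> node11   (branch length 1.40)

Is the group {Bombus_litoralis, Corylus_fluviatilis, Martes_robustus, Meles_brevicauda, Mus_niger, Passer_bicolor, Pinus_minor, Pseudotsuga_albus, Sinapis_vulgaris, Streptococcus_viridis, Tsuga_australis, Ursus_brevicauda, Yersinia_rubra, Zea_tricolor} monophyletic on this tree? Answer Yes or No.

The MRCA of the listed taxa is the root, so the smallest clade containing them is the whole tree.
That clade also contains Solenopsis_sapiens, which is not in the proposed group, so the group is not monophyletic.

No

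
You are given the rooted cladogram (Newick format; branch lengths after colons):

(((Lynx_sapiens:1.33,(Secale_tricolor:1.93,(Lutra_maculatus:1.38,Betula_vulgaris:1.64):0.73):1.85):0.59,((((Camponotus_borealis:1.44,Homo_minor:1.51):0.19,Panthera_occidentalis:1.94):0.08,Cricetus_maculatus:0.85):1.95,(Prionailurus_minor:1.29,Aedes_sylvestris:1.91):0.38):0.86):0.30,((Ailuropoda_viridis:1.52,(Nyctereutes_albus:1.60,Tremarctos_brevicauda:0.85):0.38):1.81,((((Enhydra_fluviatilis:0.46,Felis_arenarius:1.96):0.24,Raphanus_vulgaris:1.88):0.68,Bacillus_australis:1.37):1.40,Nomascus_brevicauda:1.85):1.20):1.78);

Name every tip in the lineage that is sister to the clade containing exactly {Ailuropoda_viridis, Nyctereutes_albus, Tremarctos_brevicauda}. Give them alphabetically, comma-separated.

The clade containing exactly {Ailuropoda_viridis, Nyctereutes_albus, Tremarctos_brevicauda} attaches to the tree at the node subtending ((Ailuropoda_viridis,(Nyctereutes_albus,Tremarctos_brevicauda)),((((Enhydra_fluviatilis,Felis_arenarius),Raphanus_vulgaris),Bacillus_australis),Nomascus_brevicauda)).
The other lineage descending from that same node — the sister group — is ((((Enhydra_fluviatilis,Felis_arenarius),Raphanus_vulgaris),Bacillus_australis),Nomascus_brevicauda); its 5 tips in alphabetical order are the answer.

Bacillus_australis, Enhydra_fluviatilis, Felis_arenarius, Nomascus_brevicauda, Raphanus_vulgaris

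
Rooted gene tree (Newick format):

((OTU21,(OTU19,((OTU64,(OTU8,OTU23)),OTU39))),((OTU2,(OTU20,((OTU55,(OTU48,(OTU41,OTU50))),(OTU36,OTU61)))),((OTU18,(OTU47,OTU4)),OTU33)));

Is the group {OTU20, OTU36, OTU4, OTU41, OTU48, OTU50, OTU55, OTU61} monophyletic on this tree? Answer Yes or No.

No

The MRCA of the listed taxa subtends ((OTU2,(OTU20,((OTU55,(OTU48,(OTU41,OTU50))),(OTU36,OTU61)))),((OTU18,(OTU47,OTU4)),OTU33)).
That clade also contains OTU18, OTU2, OTU33, OTU47, which are not in the proposed group, so the group is not monophyletic.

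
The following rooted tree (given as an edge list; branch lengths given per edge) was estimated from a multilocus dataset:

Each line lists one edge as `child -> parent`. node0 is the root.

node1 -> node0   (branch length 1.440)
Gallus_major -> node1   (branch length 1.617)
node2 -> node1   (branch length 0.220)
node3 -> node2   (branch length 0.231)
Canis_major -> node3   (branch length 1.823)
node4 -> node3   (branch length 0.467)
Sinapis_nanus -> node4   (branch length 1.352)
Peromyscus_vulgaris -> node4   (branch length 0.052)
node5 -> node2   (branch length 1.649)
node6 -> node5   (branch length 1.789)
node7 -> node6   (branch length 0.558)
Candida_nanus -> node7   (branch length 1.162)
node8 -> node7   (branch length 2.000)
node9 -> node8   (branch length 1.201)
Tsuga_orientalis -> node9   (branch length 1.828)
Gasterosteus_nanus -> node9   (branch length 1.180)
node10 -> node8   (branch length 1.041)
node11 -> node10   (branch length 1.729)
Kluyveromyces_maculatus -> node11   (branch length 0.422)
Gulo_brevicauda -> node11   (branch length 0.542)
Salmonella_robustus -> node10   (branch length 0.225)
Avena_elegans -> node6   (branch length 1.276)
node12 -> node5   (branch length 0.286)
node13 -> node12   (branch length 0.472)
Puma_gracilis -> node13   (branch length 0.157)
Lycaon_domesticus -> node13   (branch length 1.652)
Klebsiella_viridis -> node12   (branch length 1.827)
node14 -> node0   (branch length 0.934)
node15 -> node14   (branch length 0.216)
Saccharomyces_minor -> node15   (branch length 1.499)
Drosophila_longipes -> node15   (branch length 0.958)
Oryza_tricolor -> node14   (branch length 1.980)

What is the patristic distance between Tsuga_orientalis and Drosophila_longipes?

12.793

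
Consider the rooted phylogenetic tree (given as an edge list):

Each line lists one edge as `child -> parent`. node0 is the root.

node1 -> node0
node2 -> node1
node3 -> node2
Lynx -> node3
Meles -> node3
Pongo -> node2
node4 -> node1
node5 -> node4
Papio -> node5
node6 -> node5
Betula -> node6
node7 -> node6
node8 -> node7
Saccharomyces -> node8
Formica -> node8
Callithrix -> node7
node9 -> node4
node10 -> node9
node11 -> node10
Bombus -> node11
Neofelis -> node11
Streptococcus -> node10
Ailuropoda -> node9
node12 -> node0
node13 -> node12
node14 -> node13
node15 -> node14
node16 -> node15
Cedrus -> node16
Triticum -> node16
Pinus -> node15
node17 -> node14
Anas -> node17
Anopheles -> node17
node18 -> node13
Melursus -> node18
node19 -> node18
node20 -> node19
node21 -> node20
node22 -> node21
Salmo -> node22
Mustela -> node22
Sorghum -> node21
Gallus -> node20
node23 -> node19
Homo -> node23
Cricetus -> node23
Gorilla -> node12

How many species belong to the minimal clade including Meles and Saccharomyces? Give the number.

The MRCA of Meles and Saccharomyces is the node subtending (((Lynx,Meles),Pongo),((Papio,(Betula,((Saccharomyces,Formica),Callithrix))),(((Bombus,Neofelis),Streptococcus),Ailuropoda))).
That clade contains 12 terminal taxa: Ailuropoda, Betula, Bombus, Callithrix, Formica, Lynx, Meles, Neofelis, Papio, Pongo, Saccharomyces, Streptococcus.

12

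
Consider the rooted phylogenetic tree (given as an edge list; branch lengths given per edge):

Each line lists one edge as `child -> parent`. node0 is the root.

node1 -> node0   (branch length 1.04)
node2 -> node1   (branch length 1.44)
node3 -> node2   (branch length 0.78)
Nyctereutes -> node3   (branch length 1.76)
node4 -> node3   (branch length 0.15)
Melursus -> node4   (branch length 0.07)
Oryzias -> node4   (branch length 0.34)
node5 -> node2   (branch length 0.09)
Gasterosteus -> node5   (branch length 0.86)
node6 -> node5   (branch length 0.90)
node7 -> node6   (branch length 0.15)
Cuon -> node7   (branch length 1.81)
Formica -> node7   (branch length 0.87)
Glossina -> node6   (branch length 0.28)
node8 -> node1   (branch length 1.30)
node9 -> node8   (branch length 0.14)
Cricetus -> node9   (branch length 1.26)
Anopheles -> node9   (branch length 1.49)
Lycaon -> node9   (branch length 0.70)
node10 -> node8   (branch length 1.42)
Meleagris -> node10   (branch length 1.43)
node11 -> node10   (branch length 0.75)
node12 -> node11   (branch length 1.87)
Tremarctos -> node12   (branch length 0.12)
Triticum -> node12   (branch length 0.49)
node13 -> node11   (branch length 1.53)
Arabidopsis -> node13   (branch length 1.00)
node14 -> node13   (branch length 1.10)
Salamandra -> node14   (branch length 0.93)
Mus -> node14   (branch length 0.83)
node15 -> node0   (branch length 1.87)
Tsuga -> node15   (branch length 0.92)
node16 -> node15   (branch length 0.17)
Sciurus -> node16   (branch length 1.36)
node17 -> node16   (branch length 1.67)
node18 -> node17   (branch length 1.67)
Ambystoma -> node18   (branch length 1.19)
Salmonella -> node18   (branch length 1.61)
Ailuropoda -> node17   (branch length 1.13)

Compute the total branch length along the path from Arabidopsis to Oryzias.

8.71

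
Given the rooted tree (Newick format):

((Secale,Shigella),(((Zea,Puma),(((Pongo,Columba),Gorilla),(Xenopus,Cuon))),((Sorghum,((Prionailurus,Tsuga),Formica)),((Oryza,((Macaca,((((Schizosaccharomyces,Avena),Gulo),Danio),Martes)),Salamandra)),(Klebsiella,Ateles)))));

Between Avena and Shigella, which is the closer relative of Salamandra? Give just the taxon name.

Avena

The MRCA of Salamandra and Avena subtends ((Macaca,((((Schizosaccharomyces,Avena),Gulo),Danio),Martes)),Salamandra) (7 taxa).
The MRCA of Salamandra and Shigella is the root, subtending the entire tree (23 taxa).
The first is nested inside the second, so Salamandra shares a more recent common ancestor with Avena.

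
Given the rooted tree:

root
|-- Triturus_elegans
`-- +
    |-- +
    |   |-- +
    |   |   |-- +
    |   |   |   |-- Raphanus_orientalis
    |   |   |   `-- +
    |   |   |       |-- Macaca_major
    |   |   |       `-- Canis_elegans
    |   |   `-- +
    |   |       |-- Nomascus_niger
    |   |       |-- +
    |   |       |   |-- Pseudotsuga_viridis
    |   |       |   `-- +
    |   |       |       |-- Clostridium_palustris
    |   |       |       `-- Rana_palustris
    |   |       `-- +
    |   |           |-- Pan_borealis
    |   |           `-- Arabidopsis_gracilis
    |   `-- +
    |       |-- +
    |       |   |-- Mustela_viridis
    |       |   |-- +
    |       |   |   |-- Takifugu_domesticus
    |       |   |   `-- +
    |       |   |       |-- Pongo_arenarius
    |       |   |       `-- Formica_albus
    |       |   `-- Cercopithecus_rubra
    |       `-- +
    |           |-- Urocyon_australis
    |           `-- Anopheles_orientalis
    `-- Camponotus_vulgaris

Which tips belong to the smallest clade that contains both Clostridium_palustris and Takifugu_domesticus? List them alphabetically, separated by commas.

Anopheles_orientalis, Arabidopsis_gracilis, Canis_elegans, Cercopithecus_rubra, Clostridium_palustris, Formica_albus, Macaca_major, Mustela_viridis, Nomascus_niger, Pan_borealis, Pongo_arenarius, Pseudotsuga_viridis, Rana_palustris, Raphanus_orientalis, Takifugu_domesticus, Urocyon_australis

Tracing Clostridium_palustris: it sits inside (Clostridium_palustris,Rana_palustris).
Tracing Takifugu_domesticus: it sits inside (Takifugu_domesticus,(Pongo_arenarius,Formica_albus)).
The smallest clade enclosing both is (((Raphanus_orientalis,(Macaca_major,Canis_elegans)),(Nomascus_niger,(Pseudotsuga_viridis,(Clostridium_palustris,Rana_palustris)),(Pan_borealis,Arabidopsis_gracilis))),((Mustela_viridis,(Takifugu_domesticus,(Pongo_arenarius,Formica_albus)),Cercopithecus_rubra),(Urocyon_australis,Anopheles_orientalis))); the answer is its 16 terminal taxa in alphabetical order.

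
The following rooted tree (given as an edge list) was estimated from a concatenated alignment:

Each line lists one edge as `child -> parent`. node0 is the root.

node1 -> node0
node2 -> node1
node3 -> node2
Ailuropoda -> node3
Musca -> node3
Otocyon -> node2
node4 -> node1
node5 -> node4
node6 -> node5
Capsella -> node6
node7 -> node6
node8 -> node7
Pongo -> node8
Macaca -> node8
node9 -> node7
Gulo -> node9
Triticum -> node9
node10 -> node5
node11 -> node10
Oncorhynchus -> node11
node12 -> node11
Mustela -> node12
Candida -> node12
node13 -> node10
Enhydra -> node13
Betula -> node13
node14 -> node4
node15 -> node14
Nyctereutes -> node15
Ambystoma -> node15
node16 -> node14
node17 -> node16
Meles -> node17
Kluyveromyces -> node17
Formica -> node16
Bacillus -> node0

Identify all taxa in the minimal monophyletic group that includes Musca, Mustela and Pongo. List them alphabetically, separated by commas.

Tracing Musca: it sits inside (Ailuropoda,Musca).
Tracing Mustela: it sits inside (Mustela,Candida).
Tracing Pongo: it sits inside (Pongo,Macaca).
The smallest clade enclosing all 3 is (((Ailuropoda,Musca),Otocyon),(((Capsella,((Pongo,Macaca),(Gulo,Triticum))),((Oncorhynchus,(Mustela,Candida)),(Enhydra,Betula))),((Nyctereutes,Ambystoma),((Meles,Kluyveromyces),Formica)))); the answer is its 18 terminal taxa in alphabetical order.

Ailuropoda, Ambystoma, Betula, Candida, Capsella, Enhydra, Formica, Gulo, Kluyveromyces, Macaca, Meles, Musca, Mustela, Nyctereutes, Oncorhynchus, Otocyon, Pongo, Triticum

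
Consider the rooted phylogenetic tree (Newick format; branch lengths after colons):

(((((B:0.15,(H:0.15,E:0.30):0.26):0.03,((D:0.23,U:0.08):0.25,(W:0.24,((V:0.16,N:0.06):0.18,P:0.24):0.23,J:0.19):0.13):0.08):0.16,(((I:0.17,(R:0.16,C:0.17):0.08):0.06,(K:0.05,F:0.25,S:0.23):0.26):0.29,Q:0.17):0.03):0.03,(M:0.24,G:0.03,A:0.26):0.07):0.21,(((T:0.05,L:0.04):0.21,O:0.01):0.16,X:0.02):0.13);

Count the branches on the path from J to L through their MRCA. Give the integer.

10

The MRCA of J and L is the root of the tree.
From J up to that node: 6 branches. From L up to the same node: 4 branches. Total: 6 + 4 = 10.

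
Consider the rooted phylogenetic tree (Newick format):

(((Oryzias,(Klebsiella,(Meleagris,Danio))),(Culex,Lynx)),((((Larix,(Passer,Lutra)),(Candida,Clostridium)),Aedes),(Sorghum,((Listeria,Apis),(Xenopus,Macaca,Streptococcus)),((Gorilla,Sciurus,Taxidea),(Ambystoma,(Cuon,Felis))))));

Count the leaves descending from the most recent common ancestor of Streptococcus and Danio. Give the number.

The MRCA of Streptococcus and Danio is the root, so the clade is the entire tree.
That clade contains 24 terminal taxa: Aedes, Ambystoma, Apis, Candida, Clostridium, Culex, Cuon, Danio, Felis, Gorilla, Klebsiella, Larix, Listeria, Lutra, Lynx, Macaca, Meleagris, Oryzias, Passer, Sciurus, Sorghum, Streptococcus, Taxidea, Xenopus.

24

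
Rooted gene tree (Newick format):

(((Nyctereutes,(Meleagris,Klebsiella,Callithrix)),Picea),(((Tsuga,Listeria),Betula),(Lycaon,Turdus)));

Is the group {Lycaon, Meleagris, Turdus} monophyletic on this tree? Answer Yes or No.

No

The MRCA of the listed taxa is the root, so the smallest clade containing them is the whole tree.
That clade also contains Betula, Callithrix, Klebsiella, Listeria, Nyctereutes, Picea, Tsuga, which are not in the proposed group, so the group is not monophyletic.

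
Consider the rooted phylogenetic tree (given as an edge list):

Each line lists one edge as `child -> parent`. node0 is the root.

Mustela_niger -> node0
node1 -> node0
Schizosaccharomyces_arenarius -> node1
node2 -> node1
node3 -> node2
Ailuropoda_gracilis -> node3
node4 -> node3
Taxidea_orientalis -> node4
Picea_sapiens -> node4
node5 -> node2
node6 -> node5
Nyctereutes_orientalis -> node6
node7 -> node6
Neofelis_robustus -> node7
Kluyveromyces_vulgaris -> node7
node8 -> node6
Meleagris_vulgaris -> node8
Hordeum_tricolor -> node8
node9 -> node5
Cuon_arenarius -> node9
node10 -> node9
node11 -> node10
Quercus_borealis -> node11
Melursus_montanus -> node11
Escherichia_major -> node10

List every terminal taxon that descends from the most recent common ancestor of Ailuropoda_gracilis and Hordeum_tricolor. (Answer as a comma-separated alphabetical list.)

Tracing Ailuropoda_gracilis: it sits inside (Ailuropoda_gracilis,(Taxidea_orientalis,Picea_sapiens)).
Tracing Hordeum_tricolor: it sits inside (Meleagris_vulgaris,Hordeum_tricolor).
The smallest clade enclosing both is ((Ailuropoda_gracilis,(Taxidea_orientalis,Picea_sapiens)),((Nyctereutes_orientalis,(Neofelis_robustus,Kluyveromyces_vulgaris),(Meleagris_vulgaris,Hordeum_tricolor)),(Cuon_arenarius,((Quercus_borealis,Melursus_montanus),Escherichia_major)))); the answer is its 12 terminal taxa in alphabetical order.

Ailuropoda_gracilis, Cuon_arenarius, Escherichia_major, Hordeum_tricolor, Kluyveromyces_vulgaris, Meleagris_vulgaris, Melursus_montanus, Neofelis_robustus, Nyctereutes_orientalis, Picea_sapiens, Quercus_borealis, Taxidea_orientalis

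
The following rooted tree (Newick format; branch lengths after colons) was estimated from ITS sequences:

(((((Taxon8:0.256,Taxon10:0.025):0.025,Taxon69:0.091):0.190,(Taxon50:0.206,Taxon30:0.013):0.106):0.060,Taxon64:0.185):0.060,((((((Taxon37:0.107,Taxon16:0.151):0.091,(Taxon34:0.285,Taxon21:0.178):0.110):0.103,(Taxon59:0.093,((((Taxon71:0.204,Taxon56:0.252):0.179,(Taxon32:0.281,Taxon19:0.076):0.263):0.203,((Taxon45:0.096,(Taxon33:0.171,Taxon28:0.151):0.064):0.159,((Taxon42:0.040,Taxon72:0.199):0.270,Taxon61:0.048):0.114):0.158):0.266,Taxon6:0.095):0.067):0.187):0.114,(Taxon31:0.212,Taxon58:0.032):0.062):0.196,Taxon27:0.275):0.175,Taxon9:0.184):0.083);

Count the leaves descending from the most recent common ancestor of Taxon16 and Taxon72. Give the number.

The MRCA of Taxon16 and Taxon72 is the node subtending (((Taxon37,Taxon16),(Taxon34,Taxon21)),(Taxon59,((((Taxon71,Taxon56),(Taxon32,Taxon19)),((Taxon45,(Taxon33,Taxon28)),((Taxon42,Taxon72),Taxon61))),Taxon6))).
That clade contains 16 terminal taxa: Taxon16, Taxon19, Taxon21, Taxon28, Taxon32, Taxon33, Taxon34, Taxon37, Taxon42, Taxon45, Taxon56, Taxon59, Taxon6, Taxon61, Taxon71, Taxon72.

16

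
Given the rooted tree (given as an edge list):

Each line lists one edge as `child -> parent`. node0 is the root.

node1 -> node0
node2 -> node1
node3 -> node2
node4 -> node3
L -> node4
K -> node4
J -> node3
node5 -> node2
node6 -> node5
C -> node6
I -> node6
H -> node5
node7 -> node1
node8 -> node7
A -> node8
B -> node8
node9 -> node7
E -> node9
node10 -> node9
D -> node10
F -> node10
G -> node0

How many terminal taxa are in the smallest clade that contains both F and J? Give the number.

The MRCA of F and J is the node subtending ((((L,K),J),((C,I),H)),((A,B),(E,(D,F)))).
That clade contains 11 terminal taxa: A, B, C, D, E, F, H, I, J, K, L.

11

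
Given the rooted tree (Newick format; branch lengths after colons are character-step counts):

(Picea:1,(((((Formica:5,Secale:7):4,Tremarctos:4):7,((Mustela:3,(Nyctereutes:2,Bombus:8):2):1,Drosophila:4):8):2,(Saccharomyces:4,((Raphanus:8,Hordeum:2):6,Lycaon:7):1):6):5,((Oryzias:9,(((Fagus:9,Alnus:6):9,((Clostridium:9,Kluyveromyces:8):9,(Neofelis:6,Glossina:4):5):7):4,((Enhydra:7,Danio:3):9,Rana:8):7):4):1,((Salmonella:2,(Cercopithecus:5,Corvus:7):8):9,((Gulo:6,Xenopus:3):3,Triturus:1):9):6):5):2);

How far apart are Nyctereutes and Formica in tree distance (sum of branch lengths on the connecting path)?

The path runs Nyctereutes → … → MRCA → … → Formica; the MRCA is the node subtending (((Formica,Secale),Tremarctos),((Mustela,(Nyctereutes,Bombus)),Drosophila)).
Branch lengths along that path: 2 + 2 + 1 + 8 + 7 + 4 + 5 = 29.

29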